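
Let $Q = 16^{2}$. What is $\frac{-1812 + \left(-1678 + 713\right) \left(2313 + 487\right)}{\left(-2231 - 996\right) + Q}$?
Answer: $\frac{2703812}{2971} \approx 910.07$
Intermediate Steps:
$Q = 256$
$\frac{-1812 + \left(-1678 + 713\right) \left(2313 + 487\right)}{\left(-2231 - 996\right) + Q} = \frac{-1812 + \left(-1678 + 713\right) \left(2313 + 487\right)}{\left(-2231 - 996\right) + 256} = \frac{-1812 - 2702000}{-3227 + 256} = \frac{-1812 - 2702000}{-2971} = \left(-2703812\right) \left(- \frac{1}{2971}\right) = \frac{2703812}{2971}$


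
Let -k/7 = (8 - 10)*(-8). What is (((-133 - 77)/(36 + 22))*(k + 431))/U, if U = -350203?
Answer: 165/50029 ≈ 0.0032981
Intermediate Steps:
k = -112 (k = -7*(8 - 10)*(-8) = -(-14)*(-8) = -7*16 = -112)
(((-133 - 77)/(36 + 22))*(k + 431))/U = (((-133 - 77)/(36 + 22))*(-112 + 431))/(-350203) = (-210/58*319)*(-1/350203) = (-210*1/58*319)*(-1/350203) = -105/29*319*(-1/350203) = -1155*(-1/350203) = 165/50029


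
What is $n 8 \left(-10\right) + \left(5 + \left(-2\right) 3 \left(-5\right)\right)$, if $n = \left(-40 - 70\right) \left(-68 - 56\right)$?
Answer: $-1091165$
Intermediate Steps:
$n = 13640$ ($n = \left(-110\right) \left(-124\right) = 13640$)
$n 8 \left(-10\right) + \left(5 + \left(-2\right) 3 \left(-5\right)\right) = 13640 \cdot 8 \left(-10\right) + \left(5 + \left(-2\right) 3 \left(-5\right)\right) = 13640 \left(-80\right) + \left(5 - -30\right) = -1091200 + \left(5 + 30\right) = -1091200 + 35 = -1091165$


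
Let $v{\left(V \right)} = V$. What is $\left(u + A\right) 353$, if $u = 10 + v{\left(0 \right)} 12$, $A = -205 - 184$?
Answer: $-133787$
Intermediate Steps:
$A = -389$ ($A = -205 - 184 = -389$)
$u = 10$ ($u = 10 + 0 \cdot 12 = 10 + 0 = 10$)
$\left(u + A\right) 353 = \left(10 - 389\right) 353 = \left(-379\right) 353 = -133787$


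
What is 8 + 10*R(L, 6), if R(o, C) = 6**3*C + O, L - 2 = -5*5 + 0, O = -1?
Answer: 12958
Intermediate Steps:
L = -23 (L = 2 + (-5*5 + 0) = 2 + (-25 + 0) = 2 - 25 = -23)
R(o, C) = -1 + 216*C (R(o, C) = 6**3*C - 1 = 216*C - 1 = -1 + 216*C)
8 + 10*R(L, 6) = 8 + 10*(-1 + 216*6) = 8 + 10*(-1 + 1296) = 8 + 10*1295 = 8 + 12950 = 12958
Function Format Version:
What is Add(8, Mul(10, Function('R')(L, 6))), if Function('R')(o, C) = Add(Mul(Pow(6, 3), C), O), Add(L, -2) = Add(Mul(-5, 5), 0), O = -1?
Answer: 12958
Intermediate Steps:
L = -23 (L = Add(2, Add(Mul(-5, 5), 0)) = Add(2, Add(-25, 0)) = Add(2, -25) = -23)
Function('R')(o, C) = Add(-1, Mul(216, C)) (Function('R')(o, C) = Add(Mul(Pow(6, 3), C), -1) = Add(Mul(216, C), -1) = Add(-1, Mul(216, C)))
Add(8, Mul(10, Function('R')(L, 6))) = Add(8, Mul(10, Add(-1, Mul(216, 6)))) = Add(8, Mul(10, Add(-1, 1296))) = Add(8, Mul(10, 1295)) = Add(8, 12950) = 12958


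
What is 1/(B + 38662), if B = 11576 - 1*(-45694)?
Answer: 1/95932 ≈ 1.0424e-5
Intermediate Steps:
B = 57270 (B = 11576 + 45694 = 57270)
1/(B + 38662) = 1/(57270 + 38662) = 1/95932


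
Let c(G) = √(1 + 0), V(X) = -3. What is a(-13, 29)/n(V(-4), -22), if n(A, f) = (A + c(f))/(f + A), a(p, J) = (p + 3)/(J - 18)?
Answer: -125/11 ≈ -11.364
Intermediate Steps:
a(p, J) = (3 + p)/(-18 + J)
c(G) = 1 (c(G) = √1 = 1)
n(A, f) = (1 + A)/(A + f) (n(A, f) = (A + 1)/(f + A) = (1 + A)/(A + f))
a(-13, 29)/n(V(-4), -22) = ((3 - 13)/(-18 + 29))/(((1 - 3)/(-3 - 22))) = (-10/11)/((-2/(-25))) = ((1/11)*(-10))/((-1/25*(-2))) = -10/(11*2/25) = -10/11*25/2 = -125/11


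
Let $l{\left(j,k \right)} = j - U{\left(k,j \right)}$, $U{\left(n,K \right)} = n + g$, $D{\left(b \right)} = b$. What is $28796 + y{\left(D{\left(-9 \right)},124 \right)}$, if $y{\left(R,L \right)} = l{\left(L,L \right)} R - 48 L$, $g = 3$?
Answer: $22871$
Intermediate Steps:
$U{\left(n,K \right)} = 3 + n$ ($U{\left(n,K \right)} = n + 3 = 3 + n$)
$l{\left(j,k \right)} = -3 + j - k$ ($l{\left(j,k \right)} = j - \left(3 + k\right) = -3 + j - k$)
$y{\left(R,L \right)} = - 48 L - 3 R$ ($y{\left(R,L \right)} = \left(-3 + L - L\right) R - 48 L = - 3 R - 48 L = - 48 L - 3 R$)
$28796 + y{\left(D{\left(-9 \right)},124 \right)} = 28796 - 5925 = 22871$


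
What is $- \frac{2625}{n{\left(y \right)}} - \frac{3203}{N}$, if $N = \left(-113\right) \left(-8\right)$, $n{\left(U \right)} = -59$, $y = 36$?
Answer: $\frac{2184023}{53336} \approx 40.948$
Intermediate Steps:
$N = 904$
$- \frac{2625}{n{\left(y \right)}} - \frac{3203}{N} = - \frac{2625}{-59} - \frac{3203}{904} = \left(-2625\right) \left(- \frac{1}{59}\right) - \frac{3203}{904} = \frac{2625}{59} - \frac{3203}{904} = \frac{2184023}{53336}$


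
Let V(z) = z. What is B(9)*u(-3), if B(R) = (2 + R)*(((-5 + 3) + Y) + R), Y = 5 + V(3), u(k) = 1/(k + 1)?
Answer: -165/2 ≈ -82.500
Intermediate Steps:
u(k) = 1/(1 + k)
Y = 8 (Y = 5 + 3 = 8)
B(R) = (2 + R)*(6 + R) (B(R) = (2 + R)*(((-5 + 3) + 8) + R) = (2 + R)*((-2 + 8) + R) = (2 + R)*(6 + R))
B(9)*u(-3) = (12 + 9² + 8*9)/(1 - 3) = (12 + 81 + 72)/(-2) = 165*(-½) = -165/2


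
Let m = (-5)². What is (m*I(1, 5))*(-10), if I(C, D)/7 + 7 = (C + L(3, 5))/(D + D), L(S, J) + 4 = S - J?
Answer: 13125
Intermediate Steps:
L(S, J) = -4 + S - J (L(S, J) = -4 + (S - J) = -4 + S - J)
I(C, D) = -49 + 7*(-6 + C)/(2*D) (I(C, D) = -49 + 7*((C + (-4 + 3 - 1*5))/(D + D)) = -49 + 7*((C + (-4 + 3 - 5))/((2*D))) = -49 + 7*((C - 6)*(1/(2*D))) = -49 + 7*((-6 + C)*(1/(2*D))) = -49 + 7*((-6 + C)/(2*D)) = -49 + 7*(-6 + C)/(2*D))
m = 25
(m*I(1, 5))*(-10) = (25*((7/2)*(-6 + 1 - 14*5)/5))*(-10) = (25*((7/2)*(⅕)*(-6 + 1 - 70)))*(-10) = (25*((7/2)*(⅕)*(-75)))*(-10) = (25*(-105/2))*(-10) = -2625/2*(-10) = 13125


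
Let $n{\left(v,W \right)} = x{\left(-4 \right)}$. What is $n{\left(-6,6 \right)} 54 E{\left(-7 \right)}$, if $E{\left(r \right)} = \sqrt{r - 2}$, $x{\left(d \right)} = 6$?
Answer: $972 i \approx 972.0 i$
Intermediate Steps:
$n{\left(v,W \right)} = 6$
$E{\left(r \right)} = \sqrt{-2 + r}$
$n{\left(-6,6 \right)} 54 E{\left(-7 \right)} = 6 \cdot 54 \sqrt{-2 - 7} = 324 \sqrt{-9} = 324 \cdot 3 i = 972 i$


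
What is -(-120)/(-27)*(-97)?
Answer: 3880/9 ≈ 431.11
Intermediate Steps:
-(-120)/(-27)*(-97) = -(-120)*(-1)/27*(-97) = -4*10/9*(-97) = -40/9*(-97) = 3880/9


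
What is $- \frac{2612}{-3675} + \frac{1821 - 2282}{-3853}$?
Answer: $\frac{11758211}{14159775} \approx 0.8304$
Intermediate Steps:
$- \frac{2612}{-3675} + \frac{1821 - 2282}{-3853} = \left(-2612\right) \left(- \frac{1}{3675}\right) - - \frac{461}{3853} = \frac{2612}{3675} + \frac{461}{3853} = \frac{11758211}{14159775}$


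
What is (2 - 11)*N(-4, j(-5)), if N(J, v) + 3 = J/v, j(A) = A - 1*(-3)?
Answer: 9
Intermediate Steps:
j(A) = 3 + A (j(A) = A + 3 = 3 + A)
N(J, v) = -3 + J/v
(2 - 11)*N(-4, j(-5)) = (2 - 11)*(-3 - 4/(3 - 5)) = -9*(-3 - 4/(-2)) = -9*(-3 - 4*(-½)) = -9*(-3 + 2) = -9*(-1) = 9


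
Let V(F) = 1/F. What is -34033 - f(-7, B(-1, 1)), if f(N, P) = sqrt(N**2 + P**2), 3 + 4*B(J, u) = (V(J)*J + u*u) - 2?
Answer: -34033 - sqrt(793)/4 ≈ -34040.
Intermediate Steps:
V(F) = 1/F
B(J, u) = -1 + u**2/4 (B(J, u) = -3/4 + ((J/J + u*u) - 2)/4 = -3/4 + ((1 + u**2) - 2)/4 = -3/4 + (-1 + u**2)/4 = -3/4 + (-1/4 + u**2/4) = -1 + u**2/4)
-34033 - f(-7, B(-1, 1)) = -34033 - sqrt((-7)**2 + (-1 + (1/4)*1**2)**2) = -34033 - sqrt(49 + (-1 + (1/4)*1)**2) = -34033 - sqrt(49 + (-1 + 1/4)**2) = -34033 - sqrt(49 + (-3/4)**2) = -34033 - sqrt(49 + 9/16) = -34033 - sqrt(793/16) = -34033 - sqrt(793)/4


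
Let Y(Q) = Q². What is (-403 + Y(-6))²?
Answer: 134689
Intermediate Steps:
(-403 + Y(-6))² = (-403 + (-6)²)² = (-403 + 36)² = (-367)² = 134689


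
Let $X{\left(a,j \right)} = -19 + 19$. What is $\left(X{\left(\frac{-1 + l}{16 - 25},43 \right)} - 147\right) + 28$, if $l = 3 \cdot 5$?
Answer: $-119$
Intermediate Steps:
$l = 15$
$X{\left(a,j \right)} = 0$
$\left(X{\left(\frac{-1 + l}{16 - 25},43 \right)} - 147\right) + 28 = \left(0 - 147\right) + 28 = -147 + 28 = -119$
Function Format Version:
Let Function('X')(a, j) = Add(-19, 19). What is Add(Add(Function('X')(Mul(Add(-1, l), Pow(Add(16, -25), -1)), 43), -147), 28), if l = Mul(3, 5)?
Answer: -119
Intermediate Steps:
l = 15
Function('X')(a, j) = 0
Add(Add(Function('X')(Mul(Add(-1, l), Pow(Add(16, -25), -1)), 43), -147), 28) = Add(Add(0, -147), 28) = Add(-147, 28) = -119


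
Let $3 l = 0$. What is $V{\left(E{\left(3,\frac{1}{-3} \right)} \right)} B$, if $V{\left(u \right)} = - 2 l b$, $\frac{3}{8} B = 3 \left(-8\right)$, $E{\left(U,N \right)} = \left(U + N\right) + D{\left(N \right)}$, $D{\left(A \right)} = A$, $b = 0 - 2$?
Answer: $0$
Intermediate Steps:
$b = -2$
$l = 0$ ($l = \frac{1}{3} \cdot 0 = 0$)
$E{\left(U,N \right)} = U + 2 N$ ($E{\left(U,N \right)} = \left(U + N\right) + N = \left(N + U\right) + N = U + 2 N$)
$B = -64$ ($B = \frac{8 \cdot 3 \left(-8\right)}{3} = \frac{8}{3} \left(-24\right) = -64$)
$V{\left(u \right)} = 0$ ($V{\left(u \right)} = \left(-2\right) 0 \left(-2\right) = 0 \left(-2\right) = 0$)
$V{\left(E{\left(3,\frac{1}{-3} \right)} \right)} B = 0 \left(-64\right) = 0$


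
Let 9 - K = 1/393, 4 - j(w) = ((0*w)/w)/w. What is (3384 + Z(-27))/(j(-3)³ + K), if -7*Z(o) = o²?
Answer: 9022887/200816 ≈ 44.931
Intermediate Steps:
Z(o) = -o²/7
j(w) = 4 (j(w) = 4 - (0*w)/w/w = 4 - 0/w/w = 4 - 0/w = 4 - 1*0 = 4 + 0 = 4)
K = 3536/393 (K = 9 - 1/393 = 3536/393 ≈ 8.9975)
(3384 + Z(-27))/(j(-3)³ + K) = (3384 - ⅐*(-27)²)/(4³ + 3536/393) = (3384 - ⅐*729)/(64 + 3536/393) = (3384 - 729/7)/(28688/393) = (22959/7)*(393/28688) = 9022887/200816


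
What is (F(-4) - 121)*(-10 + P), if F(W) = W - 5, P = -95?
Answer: 13650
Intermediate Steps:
F(W) = -5 + W
(F(-4) - 121)*(-10 + P) = ((-5 - 4) - 121)*(-10 - 95) = (-9 - 121)*(-105) = -130*(-105) = 13650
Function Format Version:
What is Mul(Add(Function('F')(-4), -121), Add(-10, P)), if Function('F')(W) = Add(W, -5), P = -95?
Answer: 13650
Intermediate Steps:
Function('F')(W) = Add(-5, W)
Mul(Add(Function('F')(-4), -121), Add(-10, P)) = Mul(Add(Add(-5, -4), -121), Add(-10, -95)) = Mul(Add(-9, -121), -105) = Mul(-130, -105) = 13650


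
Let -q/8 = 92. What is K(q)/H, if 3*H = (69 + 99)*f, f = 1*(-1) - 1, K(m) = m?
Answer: 46/7 ≈ 6.5714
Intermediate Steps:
q = -736 (q = -8*92 = -736)
f = -2 (f = -1 - 1 = -2)
H = -112 (H = ((69 + 99)*(-2))/3 = (168*(-2))/3 = (1/3)*(-336) = -112)
K(q)/H = -736/(-112) = -736*(-1/112) = 46/7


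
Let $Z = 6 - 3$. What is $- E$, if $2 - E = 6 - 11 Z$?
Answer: $-29$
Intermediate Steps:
$Z = 3$ ($Z = 6 - 3 = 3$)
$E = 29$ ($E = 2 - \left(6 - 33\right) = 2 - -27 = 2 + 27 = 29$)
$- E = \left(-1\right) 29 = -29$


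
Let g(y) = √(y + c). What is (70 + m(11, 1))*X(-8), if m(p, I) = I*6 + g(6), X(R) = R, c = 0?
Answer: -608 - 8*√6 ≈ -627.60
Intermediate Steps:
g(y) = √y (g(y) = √(y + 0) = √y)
m(p, I) = √6 + 6*I (m(p, I) = I*6 + √6 = 6*I + √6 = √6 + 6*I)
(70 + m(11, 1))*X(-8) = (70 + (√6 + 6*1))*(-8) = (70 + (√6 + 6))*(-8) = (70 + (6 + √6))*(-8) = (76 + √6)*(-8) = -608 - 8*√6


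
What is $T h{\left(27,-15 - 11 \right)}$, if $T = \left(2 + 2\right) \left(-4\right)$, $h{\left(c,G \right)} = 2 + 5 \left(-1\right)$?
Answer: $48$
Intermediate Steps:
$h{\left(c,G \right)} = -3$ ($h{\left(c,G \right)} = 2 - 5 = -3$)
$T = -16$ ($T = 4 \left(-4\right) = -16$)
$T h{\left(27,-15 - 11 \right)} = \left(-16\right) \left(-3\right) = 48$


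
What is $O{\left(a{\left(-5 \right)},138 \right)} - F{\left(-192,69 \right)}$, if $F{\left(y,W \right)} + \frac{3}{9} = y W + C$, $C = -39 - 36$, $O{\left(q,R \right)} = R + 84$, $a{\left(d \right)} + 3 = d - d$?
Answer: $\frac{40636}{3} \approx 13545.0$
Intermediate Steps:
$a{\left(d \right)} = -3$ ($a{\left(d \right)} = -3 + \left(d - d\right) = -3 + 0 = -3$)
$O{\left(q,R \right)} = 84 + R$
$C = -75$
$F{\left(y,W \right)} = - \frac{226}{3} + W y$ ($F{\left(y,W \right)} = - \frac{1}{3} + \left(y W - 75\right) = - \frac{1}{3} + \left(W y - 75\right) = - \frac{1}{3} + \left(-75 + W y\right) = - \frac{226}{3} + W y$)
$O{\left(a{\left(-5 \right)},138 \right)} - F{\left(-192,69 \right)} = \left(84 + 138\right) - \left(- \frac{226}{3} + 69 \left(-192\right)\right) = 222 - \left(- \frac{226}{3} - 13248\right) = 222 - - \frac{39970}{3} = 222 + \frac{39970}{3} = \frac{40636}{3}$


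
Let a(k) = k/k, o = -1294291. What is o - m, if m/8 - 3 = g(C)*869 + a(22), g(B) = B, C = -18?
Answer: -1169187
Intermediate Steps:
a(k) = 1
m = -125104 (m = 24 + 8*(-18*869 + 1) = 24 + 8*(-15642 + 1) = 24 + 8*(-15641) = 24 - 125128 = -125104)
o - m = -1294291 - 1*(-125104) = -1294291 + 125104 = -1169187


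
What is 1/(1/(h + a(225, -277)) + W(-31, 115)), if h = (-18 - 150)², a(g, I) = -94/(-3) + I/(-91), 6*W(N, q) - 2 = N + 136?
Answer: 46287222/825457097 ≈ 0.056075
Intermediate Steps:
W(N, q) = 23 + N/6 (W(N, q) = ⅓ + (N + 136)/6 = ⅓ + (136 + N)/6 = ⅓ + (68/3 + N/6) = 23 + N/6)
a(g, I) = 94/3 - I/91 (a(g, I) = -94*(-⅓) + I*(-1/91) = 94/3 - I/91)
h = 28224 (h = (-168)² = 28224)
1/(1/(h + a(225, -277)) + W(-31, 115)) = 1/(1/(28224 + (94/3 - 1/91*(-277))) + (23 + (⅙)*(-31))) = 1/(1/(28224 + (94/3 + 277/91)) + (23 - 31/6)) = 1/(1/(28224 + 9385/273) + 107/6) = 1/(1/(7714537/273) + 107/6) = 1/(273/7714537 + 107/6) = 1/(825457097/46287222) = 46287222/825457097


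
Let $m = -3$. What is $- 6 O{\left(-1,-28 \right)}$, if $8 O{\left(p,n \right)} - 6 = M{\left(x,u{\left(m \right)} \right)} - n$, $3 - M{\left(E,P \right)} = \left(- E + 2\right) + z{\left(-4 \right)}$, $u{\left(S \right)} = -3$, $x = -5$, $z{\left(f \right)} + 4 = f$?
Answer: $- \frac{57}{2} \approx -28.5$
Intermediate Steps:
$z{\left(f \right)} = -4 + f$
$M{\left(E,P \right)} = 9 + E$ ($M{\left(E,P \right)} = 3 - \left(\left(- E + 2\right) - 8\right) = 3 - \left(\left(2 - E\right) - 8\right) = 3 - \left(-6 - E\right) = 3 + \left(6 + E\right) = 9 + E$)
$O{\left(p,n \right)} = \frac{5}{4} - \frac{n}{8}$ ($O{\left(p,n \right)} = \frac{3}{4} + \frac{\left(9 - 5\right) - n}{8} = \frac{3}{4} + \frac{4 - n}{8} = \frac{3}{4} - \left(- \frac{1}{2} + \frac{n}{8}\right) = \frac{5}{4} - \frac{n}{8}$)
$- 6 O{\left(-1,-28 \right)} = - 6 \left(\frac{5}{4} - - \frac{7}{2}\right) = - 6 \left(\frac{5}{4} + \frac{7}{2}\right) = \left(-6\right) \frac{19}{4} = - \frac{57}{2}$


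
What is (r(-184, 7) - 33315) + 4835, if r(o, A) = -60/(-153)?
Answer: -1452460/51 ≈ -28480.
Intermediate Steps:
r(o, A) = 20/51 (r(o, A) = -60*(-1/153) = 20/51)
(r(-184, 7) - 33315) + 4835 = (20/51 - 33315) + 4835 = -1699045/51 + 4835 = -1452460/51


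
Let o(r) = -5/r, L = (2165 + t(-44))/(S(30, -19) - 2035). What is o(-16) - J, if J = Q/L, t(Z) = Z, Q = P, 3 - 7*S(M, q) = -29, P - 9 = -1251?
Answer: -94122167/79184 ≈ -1188.7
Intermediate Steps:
P = -1242 (P = 9 - 1251 = -1242)
S(M, q) = 32/7 (S(M, q) = 3/7 - ⅐*(-29) = 3/7 + 29/7 = 32/7)
Q = -1242
L = -14847/14213 (L = (2165 - 44)/(32/7 - 2035) = 2121/(-14213/7) = 2121*(-7/14213) = -14847/14213 ≈ -1.0446)
J = 5884182/4949 (J = -1242/(-14847/14213) = -1242*(-14213/14847) = 5884182/4949 ≈ 1189.0)
o(-16) - J = -5/(-16) - 1*5884182/4949 = -5*(-1/16) - 5884182/4949 = 5/16 - 5884182/4949 = -94122167/79184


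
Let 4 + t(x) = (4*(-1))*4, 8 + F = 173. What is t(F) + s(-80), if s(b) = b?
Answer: -100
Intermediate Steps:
F = 165 (F = -8 + 173 = 165)
t(x) = -20 (t(x) = -4 + (4*(-1))*4 = -4 - 4*4 = -4 - 16 = -20)
t(F) + s(-80) = -20 - 80 = -100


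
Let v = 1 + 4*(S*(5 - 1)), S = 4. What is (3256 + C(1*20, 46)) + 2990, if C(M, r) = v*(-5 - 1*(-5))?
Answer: 6246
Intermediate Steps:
v = 65 (v = 1 + 4*(4*(5 - 1)) = 1 + 4*(4*4) = 1 + 4*16 = 1 + 64 = 65)
C(M, r) = 0 (C(M, r) = 65*(-5 - 1*(-5)) = 65*(-5 + 5) = 65*0 = 0)
(3256 + C(1*20, 46)) + 2990 = (3256 + 0) + 2990 = 3256 + 2990 = 6246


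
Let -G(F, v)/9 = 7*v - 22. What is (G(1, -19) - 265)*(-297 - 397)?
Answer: -784220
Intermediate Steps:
G(F, v) = 198 - 63*v (G(F, v) = -9*(7*v - 22) = -9*(-22 + 7*v) = 198 - 63*v)
(G(1, -19) - 265)*(-297 - 397) = ((198 - 63*(-19)) - 265)*(-297 - 397) = ((198 + 1197) - 265)*(-694) = (1395 - 265)*(-694) = 1130*(-694) = -784220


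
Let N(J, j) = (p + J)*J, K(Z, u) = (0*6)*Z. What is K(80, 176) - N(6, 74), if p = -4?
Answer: -12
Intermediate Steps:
K(Z, u) = 0 (K(Z, u) = 0*Z = 0)
N(J, j) = J*(-4 + J) (N(J, j) = (-4 + J)*J = J*(-4 + J))
K(80, 176) - N(6, 74) = 0 - 6*(-4 + 6) = 0 - 6*2 = 0 - 1*12 = 0 - 12 = -12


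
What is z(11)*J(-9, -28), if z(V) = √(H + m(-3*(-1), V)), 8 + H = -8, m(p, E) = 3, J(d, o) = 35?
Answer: 35*I*√13 ≈ 126.19*I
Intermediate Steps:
H = -16 (H = -8 - 8 = -16)
z(V) = I*√13 (z(V) = √(-16 + 3) = √(-13) = I*√13)
z(11)*J(-9, -28) = (I*√13)*35 = 35*I*√13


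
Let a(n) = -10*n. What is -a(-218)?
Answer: -2180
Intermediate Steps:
-a(-218) = -(-10)*(-218) = -1*2180 = -2180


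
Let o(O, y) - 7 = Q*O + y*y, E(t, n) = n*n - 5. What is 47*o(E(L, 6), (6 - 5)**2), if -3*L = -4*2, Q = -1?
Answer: -1081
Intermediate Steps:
L = 8/3 (L = -(-4)*2/3 = -1/3*(-8) = 8/3 ≈ 2.6667)
E(t, n) = -5 + n**2 (E(t, n) = n**2 - 5 = -5 + n**2)
o(O, y) = 7 + y**2 - O (o(O, y) = 7 + (-O + y*y) = 7 + (-O + y**2) = 7 + (y**2 - O) = 7 + y**2 - O)
47*o(E(L, 6), (6 - 5)**2) = 47*(7 + ((6 - 5)**2)**2 - (-5 + 6**2)) = 47*(7 + (1**2)**2 - (-5 + 36)) = 47*(7 + 1**2 - 1*31) = 47*(7 + 1 - 31) = 47*(-23) = -1081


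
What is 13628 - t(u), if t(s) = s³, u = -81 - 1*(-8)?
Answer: 402645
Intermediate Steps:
u = -73 (u = -81 + 8 = -73)
13628 - t(u) = 13628 - 1*(-73)³ = 13628 - 1*(-389017) = 13628 + 389017 = 402645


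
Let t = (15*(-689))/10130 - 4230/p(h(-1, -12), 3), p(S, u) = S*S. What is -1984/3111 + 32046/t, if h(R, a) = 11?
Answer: -8152451836028/9146430219 ≈ -891.33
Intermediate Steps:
p(S, u) = S²
t = -8820087/245146 (t = (15*(-689))/10130 - 4230/(11²) = -10335*1/10130 - 4230/121 = -2067/2026 - 4230*1/121 = -2067/2026 - 4230/121 = -8820087/245146 ≈ -35.979)
-1984/3111 + 32046/t = -1984/3111 + 32046/(-8820087/245146) = -1984*1/3111 + 32046*(-245146/8820087) = -1984/3111 - 2618649572/2940029 = -8152451836028/9146430219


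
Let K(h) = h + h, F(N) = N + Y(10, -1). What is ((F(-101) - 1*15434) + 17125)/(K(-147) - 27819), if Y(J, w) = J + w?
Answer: -533/9371 ≈ -0.056878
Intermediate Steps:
F(N) = 9 + N (F(N) = N + (10 - 1) = N + 9 = 9 + N)
K(h) = 2*h
((F(-101) - 1*15434) + 17125)/(K(-147) - 27819) = (((9 - 101) - 1*15434) + 17125)/(2*(-147) - 27819) = ((-92 - 15434) + 17125)/(-294 - 27819) = (-15526 + 17125)/(-28113) = 1599*(-1/28113) = -533/9371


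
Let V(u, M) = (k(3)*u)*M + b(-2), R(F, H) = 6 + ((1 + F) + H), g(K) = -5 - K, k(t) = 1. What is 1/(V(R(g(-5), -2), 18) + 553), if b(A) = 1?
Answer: 1/644 ≈ 0.0015528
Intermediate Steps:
R(F, H) = 7 + F + H (R(F, H) = 6 + (1 + F + H) = 7 + F + H)
V(u, M) = 1 + M*u (V(u, M) = (1*u)*M + 1 = u*M + 1 = M*u + 1 = 1 + M*u)
1/(V(R(g(-5), -2), 18) + 553) = 1/((1 + 18*(7 + (-5 - 1*(-5)) - 2)) + 553) = 1/((1 + 18*(7 + (-5 + 5) - 2)) + 553) = 1/((1 + 18*(7 + 0 - 2)) + 553) = 1/((1 + 18*5) + 553) = 1/((1 + 90) + 553) = 1/(91 + 553) = 1/644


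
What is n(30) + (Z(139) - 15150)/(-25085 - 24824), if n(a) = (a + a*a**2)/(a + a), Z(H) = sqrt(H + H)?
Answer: 44998309/99818 - sqrt(278)/49909 ≈ 450.80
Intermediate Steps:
Z(H) = sqrt(2)*sqrt(H) (Z(H) = sqrt(2*H) = sqrt(2)*sqrt(H))
n(a) = (a + a**3)/(2*a) (n(a) = (a + a**3)/((2*a)) = (a + a**3)*(1/(2*a)) = (a + a**3)/(2*a))
n(30) + (Z(139) - 15150)/(-25085 - 24824) = (1/2 + (1/2)*30**2) + (sqrt(2)*sqrt(139) - 15150)/(-25085 - 24824) = (1/2 + (1/2)*900) + (sqrt(278) - 15150)/(-49909) = (1/2 + 450) + (-15150 + sqrt(278))*(-1/49909) = 901/2 + (15150/49909 - sqrt(278)/49909) = 44998309/99818 - sqrt(278)/49909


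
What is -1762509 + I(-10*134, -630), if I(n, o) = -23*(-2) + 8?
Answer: -1762455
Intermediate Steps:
I(n, o) = 54 (I(n, o) = 46 + 8 = 54)
-1762509 + I(-10*134, -630) = -1762509 + 54 = -1762455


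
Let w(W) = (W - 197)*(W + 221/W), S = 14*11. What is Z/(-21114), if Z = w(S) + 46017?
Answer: -2019109/1083852 ≈ -1.8629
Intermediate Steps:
S = 154
w(W) = (-197 + W)*(W + 221/W)
Z = 6057327/154 (Z = (221 + 154² - 43537/154 - 197*154) + 46017 = (221 + 23716 - 43537*1/154 - 30338) + 46017 = (221 + 23716 - 43537/154 - 30338) + 46017 = -1029291/154 + 46017 = 6057327/154 ≈ 39333.)
Z/(-21114) = (6057327/154)/(-21114) = (6057327/154)*(-1/21114) = -2019109/1083852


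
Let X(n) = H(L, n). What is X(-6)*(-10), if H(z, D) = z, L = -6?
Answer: 60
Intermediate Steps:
X(n) = -6
X(-6)*(-10) = -6*(-10) = 60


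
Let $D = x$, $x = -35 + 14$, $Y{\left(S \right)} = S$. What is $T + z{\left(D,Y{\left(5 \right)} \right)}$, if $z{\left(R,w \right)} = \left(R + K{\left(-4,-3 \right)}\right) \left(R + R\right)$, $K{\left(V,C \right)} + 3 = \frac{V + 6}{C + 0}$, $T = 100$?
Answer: $1136$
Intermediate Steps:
$K{\left(V,C \right)} = -3 + \frac{6 + V}{C}$ ($K{\left(V,C \right)} = -3 + \frac{V + 6}{C + 0} = -3 + \frac{6 + V}{C}$)
$x = -21$
$D = -21$
$z{\left(R,w \right)} = 2 R \left(- \frac{11}{3} + R\right)$ ($z{\left(R,w \right)} = \left(R + \frac{6 - 4 - -9}{-3}\right) \left(R + R\right) = \left(R - \frac{6 - 4 + 9}{3}\right) 2 R = \left(R - \frac{11}{3}\right) 2 R = \left(- \frac{11}{3} + R\right) 2 R = 2 R \left(- \frac{11}{3} + R\right)$)
$T + z{\left(D,Y{\left(5 \right)} \right)} = 100 + \frac{2}{3} \left(-21\right) \left(-11 + 3 \left(-21\right)\right) = 100 + \frac{2}{3} \left(-21\right) \left(-11 - 63\right) = 100 + \frac{2}{3} \left(-21\right) \left(-74\right) = 100 + 1036 = 1136$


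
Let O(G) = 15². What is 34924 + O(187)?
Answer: 35149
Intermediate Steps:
O(G) = 225
34924 + O(187) = 34924 + 225 = 35149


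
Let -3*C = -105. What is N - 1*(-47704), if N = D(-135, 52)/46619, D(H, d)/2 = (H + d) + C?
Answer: 2223912680/46619 ≈ 47704.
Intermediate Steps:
C = 35 (C = -⅓*(-105) = 35)
D(H, d) = 70 + 2*H + 2*d (D(H, d) = 2*((H + d) + 35) = 2*(35 + H + d) = 70 + 2*H + 2*d)
N = -96/46619 (N = (70 + 2*(-135) + 2*52)/46619 = (70 - 270 + 104)*(1/46619) = -96*1/46619 = -96/46619 ≈ -0.0020592)
N - 1*(-47704) = -96/46619 - 1*(-47704) = -96/46619 + 47704 = 2223912680/46619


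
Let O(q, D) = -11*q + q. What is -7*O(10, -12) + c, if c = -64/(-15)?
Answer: 10564/15 ≈ 704.27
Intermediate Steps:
O(q, D) = -10*q
c = 64/15 (c = -64*(-1/15) = 64/15 ≈ 4.2667)
-7*O(10, -12) + c = -(-70)*10 + 64/15 = -7*(-100) + 64/15 = 700 + 64/15 = 10564/15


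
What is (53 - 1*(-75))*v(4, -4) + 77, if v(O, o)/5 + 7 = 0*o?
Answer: -4403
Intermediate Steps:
v(O, o) = -35 (v(O, o) = -35 + 5*(0*o) = -35 + 5*0 = -35 + 0 = -35)
(53 - 1*(-75))*v(4, -4) + 77 = (53 - 1*(-75))*(-35) + 77 = (53 + 75)*(-35) + 77 = 128*(-35) + 77 = -4480 + 77 = -4403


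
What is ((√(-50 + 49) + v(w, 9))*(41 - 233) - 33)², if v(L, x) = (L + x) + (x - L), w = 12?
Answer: 12136257 + 1339776*I ≈ 1.2136e+7 + 1.3398e+6*I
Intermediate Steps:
v(L, x) = 2*x
((√(-50 + 49) + v(w, 9))*(41 - 233) - 33)² = ((√(-50 + 49) + 2*9)*(41 - 233) - 33)² = ((√(-1) + 18)*(-192) - 33)² = ((I + 18)*(-192) - 33)² = ((18 + I)*(-192) - 33)² = ((-3456 - 192*I) - 33)² = (-3489 - 192*I)²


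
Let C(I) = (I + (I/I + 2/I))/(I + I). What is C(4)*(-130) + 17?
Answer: -579/8 ≈ -72.375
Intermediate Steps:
C(I) = (1 + I + 2/I)/(2*I) (C(I) = (I + (1 + 2/I))/((2*I)) = (1 + I + 2/I)*(1/(2*I)) = (1 + I + 2/I)/(2*I))
C(4)*(-130) + 17 = ((1/2)*(2 + 4 + 4**2)/4**2)*(-130) + 17 = ((1/2)*(1/16)*(2 + 4 + 16))*(-130) + 17 = ((1/2)*(1/16)*22)*(-130) + 17 = (11/16)*(-130) + 17 = -715/8 + 17 = -579/8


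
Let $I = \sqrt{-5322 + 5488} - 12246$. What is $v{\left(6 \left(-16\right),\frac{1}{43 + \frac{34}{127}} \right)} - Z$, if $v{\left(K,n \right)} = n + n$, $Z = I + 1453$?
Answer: $\frac{59307789}{5495} - \sqrt{166} \approx 10780.0$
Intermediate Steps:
$I = -12246 + \sqrt{166}$ ($I = \sqrt{166} - 12246 = -12246 + \sqrt{166} \approx -12233.0$)
$Z = -10793 + \sqrt{166}$ ($Z = \left(-12246 + \sqrt{166}\right) + 1453 = -10793 + \sqrt{166} \approx -10780.0$)
$v{\left(K,n \right)} = 2 n$
$v{\left(6 \left(-16\right),\frac{1}{43 + \frac{34}{127}} \right)} - Z = \frac{2}{43 + \frac{34}{127}} - \left(-10793 + \sqrt{166}\right) = \frac{2}{43 + 34 \cdot \frac{1}{127}} + \left(10793 - \sqrt{166}\right) = \frac{2}{43 + \frac{34}{127}} + \left(10793 - \sqrt{166}\right) = \frac{2}{\frac{5495}{127}} + \left(10793 - \sqrt{166}\right) = 2 \cdot \frac{127}{5495} + \left(10793 - \sqrt{166}\right) = \frac{254}{5495} + \left(10793 - \sqrt{166}\right) = \frac{59307789}{5495} - \sqrt{166}$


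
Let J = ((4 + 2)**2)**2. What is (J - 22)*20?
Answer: 25480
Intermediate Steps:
J = 1296 (J = (6**2)**2 = 36**2 = 1296)
(J - 22)*20 = (1296 - 22)*20 = 1274*20 = 25480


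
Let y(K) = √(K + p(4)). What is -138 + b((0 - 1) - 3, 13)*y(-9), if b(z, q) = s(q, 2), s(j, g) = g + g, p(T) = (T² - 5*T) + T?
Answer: -138 + 12*I ≈ -138.0 + 12.0*I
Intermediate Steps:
p(T) = T² - 4*T
s(j, g) = 2*g
y(K) = √K (y(K) = √(K + 4*(-4 + 4)) = √(K + 4*0) = √(K + 0) = √K)
b(z, q) = 4 (b(z, q) = 2*2 = 4)
-138 + b((0 - 1) - 3, 13)*y(-9) = -138 + 4*√(-9) = -138 + 4*(3*I) = -138 + 12*I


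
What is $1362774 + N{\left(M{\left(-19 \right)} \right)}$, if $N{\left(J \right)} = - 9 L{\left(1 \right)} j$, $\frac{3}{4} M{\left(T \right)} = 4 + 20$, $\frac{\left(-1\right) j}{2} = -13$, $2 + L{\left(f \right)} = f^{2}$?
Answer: $1363008$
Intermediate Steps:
$L{\left(f \right)} = -2 + f^{2}$
$j = 26$ ($j = \left(-2\right) \left(-13\right) = 26$)
$M{\left(T \right)} = 32$ ($M{\left(T \right)} = \frac{4 \left(4 + 20\right)}{3} = \frac{4}{3} \cdot 24 = 32$)
$N{\left(J \right)} = 234$ ($N{\left(J \right)} = - 9 \left(-2 + 1^{2}\right) 26 = - 9 \left(-2 + 1\right) 26 = \left(-9\right) \left(-1\right) 26 = 9 \cdot 26 = 234$)
$1362774 + N{\left(M{\left(-19 \right)} \right)} = 1362774 + 234 = 1363008$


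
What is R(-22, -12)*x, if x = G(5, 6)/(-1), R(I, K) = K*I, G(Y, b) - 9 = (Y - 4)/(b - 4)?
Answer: -2508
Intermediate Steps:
G(Y, b) = 9 + (-4 + Y)/(-4 + b) (G(Y, b) = 9 + (Y - 4)/(b - 4) = 9 + (-4 + Y)/(-4 + b))
R(I, K) = I*K
x = -19/2 (x = ((-40 + 5 + 9*6)/(-4 + 6))/(-1) = ((-40 + 5 + 54)/2)*(-1) = ((½)*19)*(-1) = (19/2)*(-1) = -19/2 ≈ -9.5000)
R(-22, -12)*x = -22*(-12)*(-19/2) = 264*(-19/2) = -2508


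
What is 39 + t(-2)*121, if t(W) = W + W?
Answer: -445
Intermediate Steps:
t(W) = 2*W
39 + t(-2)*121 = 39 + (2*(-2))*121 = 39 - 4*121 = 39 - 484 = -445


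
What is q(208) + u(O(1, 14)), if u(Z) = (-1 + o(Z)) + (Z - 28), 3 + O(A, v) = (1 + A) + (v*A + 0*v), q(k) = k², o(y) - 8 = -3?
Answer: 43253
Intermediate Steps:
o(y) = 5 (o(y) = 8 - 3 = 5)
O(A, v) = -2 + A + A*v (O(A, v) = -3 + ((1 + A) + (v*A + 0*v)) = -3 + ((1 + A) + (A*v + 0)) = -3 + ((1 + A) + A*v) = -3 + (1 + A + A*v) = -2 + A + A*v)
u(Z) = -24 + Z (u(Z) = (-1 + 5) + (Z - 28) = 4 + (-28 + Z) = -24 + Z)
q(208) + u(O(1, 14)) = 208² + (-24 + (-2 + 1 + 1*14)) = 43264 + (-24 + (-2 + 1 + 14)) = 43264 + (-24 + 13) = 43264 - 11 = 43253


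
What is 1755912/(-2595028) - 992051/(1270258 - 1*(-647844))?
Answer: -1485604610363/1244382099214 ≈ -1.1938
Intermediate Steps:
1755912/(-2595028) - 992051/(1270258 - 1*(-647844)) = 1755912*(-1/2595028) - 992051/(1270258 + 647844) = -438978/648757 - 992051/1918102 = -1485604610363/1244382099214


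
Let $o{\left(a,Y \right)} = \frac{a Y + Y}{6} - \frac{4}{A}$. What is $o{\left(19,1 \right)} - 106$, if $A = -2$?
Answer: $- \frac{302}{3} \approx -100.67$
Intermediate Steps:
$o{\left(a,Y \right)} = 2 + \frac{Y}{6} + \frac{Y a}{6}$ ($o{\left(a,Y \right)} = \frac{a Y + Y}{6} - \frac{4}{-2} = \left(Y a + Y\right) \frac{1}{6} - -2 = \left(Y + Y a\right) \frac{1}{6} + 2 = \left(\frac{Y}{6} + \frac{Y a}{6}\right) + 2 = 2 + \frac{Y}{6} + \frac{Y a}{6}$)
$o{\left(19,1 \right)} - 106 = \left(2 + \frac{1}{6} \cdot 1 \left(1 + 19\right)\right) - 106 = \left(2 + \frac{1}{6} \cdot 1 \cdot 20\right) - 106 = \left(2 + \frac{10}{3}\right) - 106 = \frac{16}{3} - 106 = - \frac{302}{3}$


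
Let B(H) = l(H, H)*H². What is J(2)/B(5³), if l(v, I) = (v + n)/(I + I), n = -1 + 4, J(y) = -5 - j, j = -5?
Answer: 0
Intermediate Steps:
J(y) = 0 (J(y) = -5 - 1*(-5) = -5 + 5 = 0)
n = 3
l(v, I) = (3 + v)/(2*I) (l(v, I) = (v + 3)/(I + I) = (3 + v)/((2*I)) = (3 + v)*(1/(2*I)) = (3 + v)/(2*I))
B(H) = H*(3 + H)/2 (B(H) = ((3 + H)/(2*H))*H² = H*(3 + H)/2)
J(2)/B(5³) = 0/(((½)*5³*(3 + 5³))) = 0/(((½)*125*(3 + 125))) = 0/(((½)*125*128)) = 0/8000 = 0*(1/8000) = 0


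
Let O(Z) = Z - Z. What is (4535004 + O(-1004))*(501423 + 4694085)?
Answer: 23561649562032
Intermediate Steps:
O(Z) = 0
(4535004 + O(-1004))*(501423 + 4694085) = (4535004 + 0)*(501423 + 4694085) = 4535004*5195508 = 23561649562032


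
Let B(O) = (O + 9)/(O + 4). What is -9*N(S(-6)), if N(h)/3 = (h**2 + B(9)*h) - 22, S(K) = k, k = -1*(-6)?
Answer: -7830/13 ≈ -602.31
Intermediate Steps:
B(O) = (9 + O)/(4 + O)
k = 6
S(K) = 6
N(h) = -66 + 3*h**2 + 54*h/13 (N(h) = 3*((h**2 + ((9 + 9)/(4 + 9))*h) - 22) = 3*((h**2 + (18/13)*h) - 22) = 3*((h**2 + ((1/13)*18)*h) - 22) = 3*((h**2 + 18*h/13) - 22) = 3*(-22 + h**2 + 18*h/13) = -66 + 3*h**2 + 54*h/13)
-9*N(S(-6)) = -9*(-66 + 3*6**2 + (54/13)*6) = -9*(-66 + 3*36 + 324/13) = -9*(-66 + 108 + 324/13) = -9*870/13 = -7830/13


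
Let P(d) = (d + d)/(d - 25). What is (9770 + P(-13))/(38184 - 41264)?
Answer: -185643/58520 ≈ -3.1723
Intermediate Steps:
P(d) = 2*d/(-25 + d) (P(d) = (2*d)/(-25 + d) = 2*d/(-25 + d))
(9770 + P(-13))/(38184 - 41264) = (9770 + 2*(-13)/(-25 - 13))/(38184 - 41264) = (9770 + 2*(-13)/(-38))/(-3080) = (9770 + 2*(-13)*(-1/38))*(-1/3080) = (9770 + 13/19)*(-1/3080) = (185643/19)*(-1/3080) = -185643/58520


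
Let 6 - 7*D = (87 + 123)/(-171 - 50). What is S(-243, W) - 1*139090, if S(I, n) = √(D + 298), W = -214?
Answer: -139090 + √715552474/1547 ≈ -1.3907e+5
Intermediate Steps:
D = 1536/1547 (D = 6/7 - (87 + 123)/(7*(-171 - 50)) = 6/7 - 30/(-221) = 6/7 - 30*(-1)/221 = 6/7 - ⅐*(-210/221) = 6/7 + 30/221 = 1536/1547 ≈ 0.99289)
S(I, n) = √715552474/1547 (S(I, n) = √(1536/1547 + 298) = √(462542/1547) = √715552474/1547)
S(-243, W) - 1*139090 = √715552474/1547 - 1*139090 = √715552474/1547 - 139090 = -139090 + √715552474/1547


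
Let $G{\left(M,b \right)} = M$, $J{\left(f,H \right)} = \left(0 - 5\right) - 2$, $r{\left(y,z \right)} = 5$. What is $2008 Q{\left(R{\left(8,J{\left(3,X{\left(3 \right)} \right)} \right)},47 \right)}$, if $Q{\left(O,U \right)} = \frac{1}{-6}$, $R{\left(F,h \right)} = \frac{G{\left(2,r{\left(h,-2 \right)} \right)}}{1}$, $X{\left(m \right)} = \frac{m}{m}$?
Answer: $- \frac{1004}{3} \approx -334.67$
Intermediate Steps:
$X{\left(m \right)} = 1$
$J{\left(f,H \right)} = -7$ ($J{\left(f,H \right)} = -5 - 2 = -7$)
$R{\left(F,h \right)} = 2$ ($R{\left(F,h \right)} = \frac{2}{1} = 2 \cdot 1 = 2$)
$Q{\left(O,U \right)} = - \frac{1}{6}$
$2008 Q{\left(R{\left(8,J{\left(3,X{\left(3 \right)} \right)} \right)},47 \right)} = 2008 \left(- \frac{1}{6}\right) = - \frac{1004}{3}$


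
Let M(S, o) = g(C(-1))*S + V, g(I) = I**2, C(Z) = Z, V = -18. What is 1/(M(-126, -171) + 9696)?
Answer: 1/9552 ≈ 0.00010469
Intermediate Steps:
M(S, o) = -18 + S (M(S, o) = (-1)**2*S - 18 = 1*S - 18 = S - 18 = -18 + S)
1/(M(-126, -171) + 9696) = 1/((-18 - 126) + 9696) = 1/(-144 + 9696) = 1/9552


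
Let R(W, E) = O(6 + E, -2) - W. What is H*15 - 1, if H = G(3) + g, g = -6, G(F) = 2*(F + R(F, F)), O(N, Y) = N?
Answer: 179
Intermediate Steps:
R(W, E) = 6 + E - W (R(W, E) = (6 + E) - W = 6 + E - W)
G(F) = 12 + 2*F (G(F) = 2*(F + (6 + F - F)) = 2*(F + 6) = 2*(6 + F) = 12 + 2*F)
H = 12 (H = (12 + 2*3) - 6 = (12 + 6) - 6 = 18 - 6 = 12)
H*15 - 1 = 12*15 - 1 = 180 - 1 = 179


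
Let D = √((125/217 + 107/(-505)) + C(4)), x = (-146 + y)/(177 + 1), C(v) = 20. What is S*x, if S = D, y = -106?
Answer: -18*√244550543510/1393295 ≈ -6.3887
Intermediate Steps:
x = -126/89 (x = (-146 - 106)/(177 + 1) = -252/178 = -252*1/178 = -126/89 ≈ -1.4157)
D = √244550543510/109585 (D = √((125/217 + 107/(-505)) + 20) = √((125*(1/217) + 107*(-1/505)) + 20) = √((125/217 - 107/505) + 20) = √(39906/109585 + 20) = √(2231606/109585) = √244550543510/109585 ≈ 4.5127)
S = √244550543510/109585 ≈ 4.5127
S*x = (√244550543510/109585)*(-126/89) = -18*√244550543510/1393295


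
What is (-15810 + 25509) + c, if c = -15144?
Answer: -5445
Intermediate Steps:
(-15810 + 25509) + c = (-15810 + 25509) - 15144 = 9699 - 15144 = -5445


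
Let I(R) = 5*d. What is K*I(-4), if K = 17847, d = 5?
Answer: 446175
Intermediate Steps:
I(R) = 25 (I(R) = 5*5 = 25)
K*I(-4) = 17847*25 = 446175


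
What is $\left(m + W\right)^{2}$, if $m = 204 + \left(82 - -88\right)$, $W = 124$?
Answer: $248004$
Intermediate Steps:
$m = 374$ ($m = 204 + \left(82 + 88\right) = 204 + 170 = 374$)
$\left(m + W\right)^{2} = \left(374 + 124\right)^{2} = 498^{2} = 248004$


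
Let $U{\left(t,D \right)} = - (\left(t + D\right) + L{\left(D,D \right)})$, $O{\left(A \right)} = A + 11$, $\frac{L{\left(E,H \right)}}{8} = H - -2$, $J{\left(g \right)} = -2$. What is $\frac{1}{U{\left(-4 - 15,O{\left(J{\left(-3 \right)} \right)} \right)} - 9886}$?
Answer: $- \frac{1}{9964} \approx -0.00010036$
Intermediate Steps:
$L{\left(E,H \right)} = 16 + 8 H$ ($L{\left(E,H \right)} = 8 \left(H - -2\right) = 8 \left(H + 2\right) = 8 \left(2 + H\right) = 16 + 8 H$)
$O{\left(A \right)} = 11 + A$
$U{\left(t,D \right)} = -16 - t - 9 D$ ($U{\left(t,D \right)} = - (\left(t + D\right) + \left(16 + 8 D\right)) = - (\left(D + t\right) + \left(16 + 8 D\right)) = - (16 + t + 9 D) = -16 - t - 9 D$)
$\frac{1}{U{\left(-4 - 15,O{\left(J{\left(-3 \right)} \right)} \right)} - 9886} = \frac{1}{\left(-16 - \left(-4 - 15\right) - 9 \left(11 - 2\right)\right) - 9886} = \frac{1}{\left(-16 - \left(-4 - 15\right) - 81\right) - 9886} = \frac{1}{\left(-16 - -19 - 81\right) - 9886} = \frac{1}{\left(-16 + 19 - 81\right) - 9886} = \frac{1}{-78 - 9886} = \frac{1}{-9964} = - \frac{1}{9964}$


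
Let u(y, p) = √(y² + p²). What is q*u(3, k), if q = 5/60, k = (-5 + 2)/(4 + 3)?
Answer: 5*√2/28 ≈ 0.25254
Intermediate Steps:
k = -3/7 ≈ -0.42857
u(y, p) = √(p² + y²)
q = 1/12 (q = 5*(1/60) = 1/12 ≈ 0.083333)
q*u(3, k) = √((-3/7)² + 3²)/12 = √(9/49 + 9)/12 = √(450/49)/12 = (15*√2/7)/12 = 5*√2/28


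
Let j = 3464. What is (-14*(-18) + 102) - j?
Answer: -3110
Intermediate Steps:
(-14*(-18) + 102) - j = (-14*(-18) + 102) - 1*3464 = (252 + 102) - 3464 = 354 - 3464 = -3110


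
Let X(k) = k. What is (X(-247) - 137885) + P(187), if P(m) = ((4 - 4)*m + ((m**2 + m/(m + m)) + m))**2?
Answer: 4943365441/4 ≈ 1.2358e+9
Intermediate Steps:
P(m) = (1/2 + m + m**2)**2 (P(m) = (0*m + ((m**2 + m/((2*m))) + m))**2 = (0 + ((m**2 + (1/(2*m))*m) + m))**2 = (0 + ((m**2 + 1/2) + m))**2 = (0 + ((1/2 + m**2) + m))**2 = (0 + (1/2 + m + m**2))**2 = (1/2 + m + m**2)**2)
(X(-247) - 137885) + P(187) = (-247 - 137885) + (1 + 2*187 + 2*187**2)**2/4 = -138132 + (1 + 374 + 2*34969)**2/4 = -138132 + (1 + 374 + 69938)**2/4 = -138132 + (1/4)*70313**2 = -138132 + (1/4)*4943917969 = -138132 + 4943917969/4 = 4943365441/4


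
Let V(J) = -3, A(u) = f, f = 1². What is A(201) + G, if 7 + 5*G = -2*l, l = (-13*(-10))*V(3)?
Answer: 778/5 ≈ 155.60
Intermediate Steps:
f = 1
A(u) = 1
l = -390 (l = -13*(-10)*(-3) = 130*(-3) = -390)
G = 773/5 (G = -7/5 + (-2*(-390))/5 = -7/5 + (⅕)*780 = -7/5 + 156 = 773/5 ≈ 154.60)
A(201) + G = 1 + 773/5 = 778/5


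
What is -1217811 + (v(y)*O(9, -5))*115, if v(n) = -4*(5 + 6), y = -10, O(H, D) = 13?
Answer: -1283591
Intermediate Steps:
v(n) = -44 (v(n) = -4*11 = -44)
-1217811 + (v(y)*O(9, -5))*115 = -1217811 - 44*13*115 = -1217811 - 572*115 = -1217811 - 65780 = -1283591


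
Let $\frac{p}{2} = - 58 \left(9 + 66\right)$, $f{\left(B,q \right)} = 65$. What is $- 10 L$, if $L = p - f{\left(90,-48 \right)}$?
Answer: $87650$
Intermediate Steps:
$p = -8700$ ($p = 2 \left(- 58 \left(9 + 66\right)\right) = 2 \left(\left(-58\right) 75\right) = 2 \left(-4350\right) = -8700$)
$L = -8765$ ($L = -8700 - 65 = -8765$)
$- 10 L = \left(-10\right) \left(-8765\right) = 87650$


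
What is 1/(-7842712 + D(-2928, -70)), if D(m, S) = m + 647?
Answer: -1/7844993 ≈ -1.2747e-7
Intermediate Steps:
D(m, S) = 647 + m
1/(-7842712 + D(-2928, -70)) = 1/(-7842712 + (647 - 2928)) = 1/(-7842712 - 2281) = 1/(-7844993) = -1/7844993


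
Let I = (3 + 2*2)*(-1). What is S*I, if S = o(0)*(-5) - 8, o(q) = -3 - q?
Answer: -49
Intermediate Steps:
I = -7 (I = (3 + 4)*(-1) = 7*(-1) = -7)
S = 7 (S = (-3 - 1*0)*(-5) - 8 = (-3 + 0)*(-5) - 8 = -3*(-5) - 8 = 15 - 8 = 7)
S*I = 7*(-7) = -49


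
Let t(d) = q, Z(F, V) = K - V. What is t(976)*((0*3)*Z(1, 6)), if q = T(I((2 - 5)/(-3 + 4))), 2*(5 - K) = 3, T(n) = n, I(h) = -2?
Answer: 0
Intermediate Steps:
K = 7/2 (K = 5 - ½*3 = 5 - 3/2 = 7/2 ≈ 3.5000)
q = -2
Z(F, V) = 7/2 - V
t(d) = -2
t(976)*((0*3)*Z(1, 6)) = -2*0*3*(7/2 - 1*6) = -0*(7/2 - 6) = -0*(-5)/2 = -2*0 = 0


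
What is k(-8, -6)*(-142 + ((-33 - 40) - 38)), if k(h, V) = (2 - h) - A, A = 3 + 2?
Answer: -1265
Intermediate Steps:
A = 5
k(h, V) = -3 - h (k(h, V) = (2 - h) - 1*5 = (2 - h) - 5 = -3 - h)
k(-8, -6)*(-142 + ((-33 - 40) - 38)) = (-3 - 1*(-8))*(-142 + ((-33 - 40) - 38)) = (-3 + 8)*(-142 + (-73 - 38)) = 5*(-142 - 111) = 5*(-253) = -1265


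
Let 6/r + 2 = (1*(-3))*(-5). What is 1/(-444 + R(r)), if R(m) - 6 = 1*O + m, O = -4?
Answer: -13/5740 ≈ -0.0022648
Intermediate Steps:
r = 6/13 (r = 6/(-2 + (1*(-3))*(-5)) = 6/(-2 - 3*(-5)) = 6/(-2 + 15) = 6/13 ≈ 0.46154)
R(m) = 2 + m (R(m) = 6 + (1*(-4) + m) = 6 + (-4 + m) = 2 + m)
1/(-444 + R(r)) = 1/(-444 + (2 + 6/13)) = 1/(-444 + 32/13) = 1/(-5740/13) = -13/5740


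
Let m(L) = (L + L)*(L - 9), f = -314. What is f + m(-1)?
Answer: -294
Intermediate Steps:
m(L) = 2*L*(-9 + L) (m(L) = (2*L)*(-9 + L) = 2*L*(-9 + L))
f + m(-1) = -314 + 2*(-1)*(-9 - 1) = -314 + 2*(-1)*(-10) = -314 + 20 = -294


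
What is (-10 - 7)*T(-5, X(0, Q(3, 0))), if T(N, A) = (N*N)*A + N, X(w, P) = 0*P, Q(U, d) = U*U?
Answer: 85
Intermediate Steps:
Q(U, d) = U**2
X(w, P) = 0
T(N, A) = N + A*N**2 (T(N, A) = N**2*A + N = A*N**2 + N = N + A*N**2)
(-10 - 7)*T(-5, X(0, Q(3, 0))) = (-10 - 7)*(-5*(1 + 0*(-5))) = -(-85)*(1 + 0) = -(-85) = -17*(-5) = 85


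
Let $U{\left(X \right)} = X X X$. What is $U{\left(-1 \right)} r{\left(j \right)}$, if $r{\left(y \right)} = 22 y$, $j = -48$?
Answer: $1056$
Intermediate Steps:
$U{\left(X \right)} = X^{3}$ ($U{\left(X \right)} = X^{2} X = X^{3}$)
$U{\left(-1 \right)} r{\left(j \right)} = \left(-1\right)^{3} \cdot 22 \left(-48\right) = \left(-1\right) \left(-1056\right) = 1056$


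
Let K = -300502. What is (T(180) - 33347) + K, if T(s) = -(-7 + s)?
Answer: -334022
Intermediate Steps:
T(s) = 7 - s
(T(180) - 33347) + K = ((7 - 1*180) - 33347) - 300502 = ((7 - 180) - 33347) - 300502 = (-173 - 33347) - 300502 = -33520 - 300502 = -334022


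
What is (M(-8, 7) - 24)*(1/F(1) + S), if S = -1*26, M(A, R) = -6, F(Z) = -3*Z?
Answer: 790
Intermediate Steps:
S = -26
(M(-8, 7) - 24)*(1/F(1) + S) = (-6 - 24)*(1/(-3*1) - 26) = -30*(1/(-3) - 26) = -30*(-1/3 - 26) = -30*(-79/3) = 790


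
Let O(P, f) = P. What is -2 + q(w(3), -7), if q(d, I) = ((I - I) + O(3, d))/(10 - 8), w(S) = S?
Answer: -½ ≈ -0.50000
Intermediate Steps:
q(d, I) = 3/2 (q(d, I) = ((I - I) + 3)/(10 - 8) = (0 + 3)/2 = 3*(½) = 3/2)
-2 + q(w(3), -7) = -2 + 3/2 = -½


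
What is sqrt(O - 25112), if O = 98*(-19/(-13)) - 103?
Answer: I*sqrt(4237129)/13 ≈ 158.34*I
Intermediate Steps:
O = 523/13 (O = 98*(-19*(-1/13)) - 103 = 98*(19/13) - 103 = 1862/13 - 103 = 523/13 ≈ 40.231)
sqrt(O - 25112) = sqrt(523/13 - 25112) = sqrt(-325933/13) = I*sqrt(4237129)/13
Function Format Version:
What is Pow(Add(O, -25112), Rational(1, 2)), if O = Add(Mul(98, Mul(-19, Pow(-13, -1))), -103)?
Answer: Mul(Rational(1, 13), I, Pow(4237129, Rational(1, 2))) ≈ Mul(158.34, I)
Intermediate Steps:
O = Rational(523, 13) (O = Add(Mul(98, Mul(-19, Rational(-1, 13))), -103) = Add(Mul(98, Rational(19, 13)), -103) = Add(Rational(1862, 13), -103) = Rational(523, 13) ≈ 40.231)
Pow(Add(O, -25112), Rational(1, 2)) = Pow(Add(Rational(523, 13), -25112), Rational(1, 2)) = Pow(Rational(-325933, 13), Rational(1, 2)) = Mul(Rational(1, 13), I, Pow(4237129, Rational(1, 2)))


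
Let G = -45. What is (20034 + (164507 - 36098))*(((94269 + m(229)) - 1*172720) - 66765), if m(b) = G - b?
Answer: -21596972070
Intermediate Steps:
m(b) = -45 - b
(20034 + (164507 - 36098))*(((94269 + m(229)) - 1*172720) - 66765) = (20034 + (164507 - 36098))*(((94269 + (-45 - 1*229)) - 1*172720) - 66765) = (20034 + 128409)*(((94269 + (-45 - 229)) - 172720) - 66765) = 148443*(((94269 - 274) - 172720) - 66765) = 148443*((93995 - 172720) - 66765) = 148443*(-78725 - 66765) = 148443*(-145490) = -21596972070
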